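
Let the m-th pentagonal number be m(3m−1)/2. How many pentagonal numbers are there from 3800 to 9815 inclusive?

31

The n-th pentagonal number is n(3n−1)/2.
Smallest index with value ≥ 3800: n = 51 (giving 3876).
Largest index with value ≤ 9815: n = 81 (giving 9801).
Indices 51 through 81: 31 terms.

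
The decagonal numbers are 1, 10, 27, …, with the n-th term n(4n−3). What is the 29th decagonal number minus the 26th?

651

29·(4·29 − 3) = 3277 and 26·(4·26 − 3) = 2626.
Difference: 3277 − 2626 = 651.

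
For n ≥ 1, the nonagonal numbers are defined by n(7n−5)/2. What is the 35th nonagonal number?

4200

35·(7·35 − 5)/2 = 35·240/2 = 35·120 = 4200.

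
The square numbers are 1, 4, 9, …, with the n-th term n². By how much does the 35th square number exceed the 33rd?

136

35² = 1225 and 33² = 1089.
Difference: 1225 − 1089 = 136.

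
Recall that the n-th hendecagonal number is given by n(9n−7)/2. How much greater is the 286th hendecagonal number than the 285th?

2566

Consecutive hendecagonal numbers differ by 9n − 8: here 9·286 − 8 = 2566.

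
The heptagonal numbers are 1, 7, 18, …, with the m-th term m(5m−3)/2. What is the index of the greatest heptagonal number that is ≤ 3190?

36

Solve n(5n−3)/2 ≤ 3190 for integer n.
n = 36 gives 3186 ≤ 3190, while n = 37 gives 3367 > 3190; so the answer is index 36.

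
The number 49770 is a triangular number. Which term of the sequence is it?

Set n(n+1)/2 = 49770, giving n² + n − 99540 = 0.
The discriminant is 1 + 8·49770 = 398161, and √398161 = 631.
So n = (-1 + 631) / 2 = 630/2 = 315.

315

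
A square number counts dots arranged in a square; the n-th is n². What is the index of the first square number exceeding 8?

Solve n² > 8 for integer n.
The largest n with value ≤ 8 is 2 (since 4 ≤ 8 < 9), so the first above is n = 3, value 9.

3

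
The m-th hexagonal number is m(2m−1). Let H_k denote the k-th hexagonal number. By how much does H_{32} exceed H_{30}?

32·(2·32 − 1) = 2016 and 30·(2·30 − 1) = 1770.
Difference: 2016 − 1770 = 246.

246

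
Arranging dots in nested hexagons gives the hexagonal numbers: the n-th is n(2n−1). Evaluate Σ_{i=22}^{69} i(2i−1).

214984

Σ i(2i−1) = 2Σi² − Σi over i = 22..69.
Σi = 2415 − 231 = 2184 and Σi² = 111895 − 3311 = 108584.
2·108584 − 1·2184 = 214984.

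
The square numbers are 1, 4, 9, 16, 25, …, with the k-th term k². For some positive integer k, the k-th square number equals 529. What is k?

23

We need n² = 529, so n = √529 = 23.
Check: 23² = 529. ✓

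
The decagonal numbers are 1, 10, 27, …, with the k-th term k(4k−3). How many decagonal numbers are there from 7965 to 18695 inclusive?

24

The n-th decagonal number is n(4n−3).
Smallest index with value ≥ 7965: n = 45 (giving 7965).
Largest index with value ≤ 18695: n = 68 (giving 18292).
Indices 45 through 68: 24 terms.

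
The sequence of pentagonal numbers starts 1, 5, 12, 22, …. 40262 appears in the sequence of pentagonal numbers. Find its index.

164

Set n(3n−1)/2 = 40262, giving 3n² − n − 80524 = 0.
The discriminant is 1 + 24·40262 = 966289, and √966289 = 983.
So n = (1 + 983) / 6 = 984/6 = 164.
Check: 164·(3·164 − 1)/2 = 40262. ✓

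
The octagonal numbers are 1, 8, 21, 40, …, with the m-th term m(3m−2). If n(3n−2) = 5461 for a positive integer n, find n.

Set n(3n−2) = 5461, giving 3n² − 2n − 5461 = 0.
The discriminant is 4 + 12·5461 = 65536, and √65536 = 256.
So n = (2 + 256) / 6 = 258/6 = 43.

43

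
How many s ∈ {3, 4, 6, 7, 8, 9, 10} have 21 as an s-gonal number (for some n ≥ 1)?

2

s = 3: P(3, 6) = 21. ✓
s = 4: P(4, 4) = 16 and P(4, 5) = 25; 21 is not s-gonal.
s = 6: P(6, 3) = 15 and P(6, 4) = 28; 21 is not s-gonal.
s = 7: P(7, 3) = 18 and P(7, 4) = 34; 21 is not s-gonal.
s = 8: P(8, 3) = 21. ✓
s = 9: P(9, 2) = 9 and P(9, 3) = 24; 21 is not s-gonal.
s = 10: P(10, 2) = 10 and P(10, 3) = 27; 21 is not s-gonal.
Hits: s ∈ {3, 8} → 2.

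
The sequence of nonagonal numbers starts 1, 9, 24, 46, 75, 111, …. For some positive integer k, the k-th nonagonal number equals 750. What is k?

15

Set n(7n−5)/2 = 750, giving 7n² − 5n − 1500 = 0.
The discriminant is 25 + 56·750 = 42025, and √42025 = 205.
So n = (5 + 205) / 14 = 210/14 = 15.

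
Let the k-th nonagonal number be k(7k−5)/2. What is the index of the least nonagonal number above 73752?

Solve n(7n−5)/2 > 73752 for integer n.
The largest n with value ≤ 73752 is 145 (since 73225 ≤ 73752 < 74241), so the first above is n = 146, value 74241.

146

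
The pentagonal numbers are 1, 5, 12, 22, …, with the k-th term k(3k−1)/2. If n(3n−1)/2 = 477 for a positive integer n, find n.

Set n(3n−1)/2 = 477, giving 3n² − n − 954 = 0.
So n = (1 + 107) / 6 = 108/6 = 18.

18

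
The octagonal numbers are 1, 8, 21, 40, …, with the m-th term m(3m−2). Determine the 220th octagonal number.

The 220th octagonal number is n(3n−2) with n = 220.
220·(3·220 − 2) = 220·658 = 144760.

144760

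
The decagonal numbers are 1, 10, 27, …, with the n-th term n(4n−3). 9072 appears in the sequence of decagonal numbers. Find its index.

Set n(4n−3) = 9072, giving 4n² − 3n − 9072 = 0.
The discriminant is 9 + 16·9072 = 145161, and √145161 = 381.
So n = (3 + 381) / 8 = 384/8 = 48.
Check: 48·(4·48 − 3) = 9072. ✓

48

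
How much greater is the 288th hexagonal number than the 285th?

3435

288·(2·288 − 1) = 165600 and 285·(2·285 − 1) = 162165.
Difference: 165600 − 162165 = 3435.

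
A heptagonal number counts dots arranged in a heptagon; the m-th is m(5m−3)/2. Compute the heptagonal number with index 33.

2673

The 33rd heptagonal number is n(5n−3)/2 with n = 33.
33·(5·33 − 3)/2 = 33·162/2 = 33·81 = 2673.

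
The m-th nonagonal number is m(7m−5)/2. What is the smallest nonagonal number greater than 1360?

1491

Solve n(7n−5)/2 > 1360 for integer n.
The largest n with value ≤ 1360 is 20 (since 1350 ≤ 1360 < 1491), so the first above is n = 21, value 1491.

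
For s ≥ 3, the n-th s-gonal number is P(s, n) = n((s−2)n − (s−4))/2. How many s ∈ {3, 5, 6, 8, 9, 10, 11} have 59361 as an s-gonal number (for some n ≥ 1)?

s = 3: P(3, 344) = 59340 and P(3, 345) = 59685; 59361 is not s-gonal.
s = 5: P(5, 199) = 59302 and P(5, 200) = 59900; 59361 is not s-gonal.
s = 6: P(6, 172) = 58996 and P(6, 173) = 59685; 59361 is not s-gonal.
s = 8: P(8, 141) = 59361. ✓
s = 9: P(9, 130) = 58825 and P(9, 131) = 59736; 59361 is not s-gonal.
s = 10: P(10, 122) = 59170 and P(10, 123) = 60147; 59361 is not s-gonal.
s = 11: P(11, 115) = 59110 and P(11, 116) = 60146; 59361 is not s-gonal.
Hits: s ∈ {8} → 1.

1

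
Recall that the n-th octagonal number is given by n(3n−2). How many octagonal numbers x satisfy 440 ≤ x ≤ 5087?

29

The n-th octagonal number is n(3n−2).
Smallest index with value ≥ 440: n = 13 (giving 481).
Largest index with value ≤ 5087: n = 41 (giving 4961).
Indices 13 through 41: 29 terms.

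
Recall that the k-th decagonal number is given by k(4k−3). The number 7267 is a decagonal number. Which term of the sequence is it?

Set n(4n−3) = 7267, giving 4n² − 3n − 7267 = 0.
The discriminant is 9 + 16·7267 = 116281, and √116281 = 341.
So n = (3 + 341) / 8 = 344/8 = 43.

43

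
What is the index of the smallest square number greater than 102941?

Solve n² > 102941 for integer n.
The largest n with value ≤ 102941 is 320 (since 102400 ≤ 102941 < 103041), so the first above is n = 321, value 103041.

321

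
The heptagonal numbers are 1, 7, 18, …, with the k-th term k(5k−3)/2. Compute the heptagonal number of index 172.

172·(5·172 − 3)/2 = 172·857/2 = 73702.

73702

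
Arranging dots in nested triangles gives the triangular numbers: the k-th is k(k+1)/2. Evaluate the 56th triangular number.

The 56th triangular number is n(n+1)/2 with n = 56.
56·57/2 = 3192/2 = 1596.

1596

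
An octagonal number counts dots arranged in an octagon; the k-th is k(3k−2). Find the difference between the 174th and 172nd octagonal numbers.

2072

174·(3·174 − 2) = 90480 and 172·(3·172 − 2) = 88408.
Difference: 90480 − 88408 = 2072.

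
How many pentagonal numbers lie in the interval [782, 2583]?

19

The n-th pentagonal number is n(3n−1)/2.
Smallest index with value ≥ 782: n = 23 (giving 782).
Largest index with value ≤ 2583: n = 41 (giving 2501).
Indices 23 through 41: 19 terms.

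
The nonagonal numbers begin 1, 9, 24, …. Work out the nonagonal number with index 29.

The 29th nonagonal number is n(7n−5)/2 with n = 29.
29·(7·29 − 5)/2 = 29·198/2 = 29·99 = 2871.

2871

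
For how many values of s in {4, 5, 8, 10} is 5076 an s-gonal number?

1

s = 4: P(4, 71) = 5041 and P(4, 72) = 5184; 5076 is not s-gonal.
s = 5: P(5, 58) = 5017 and P(5, 59) = 5192; 5076 is not s-gonal.
s = 8: P(8, 41) = 4961 and P(8, 42) = 5208; 5076 is not s-gonal.
s = 10: P(10, 36) = 5076. ✓
Hits: s ∈ {10} → 1.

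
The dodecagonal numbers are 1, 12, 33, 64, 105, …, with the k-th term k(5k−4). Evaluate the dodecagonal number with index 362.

653772

The 362nd dodecagonal number is n(5n−4) with n = 362.
362·(5·362 − 4) = 362·1806 = 653772.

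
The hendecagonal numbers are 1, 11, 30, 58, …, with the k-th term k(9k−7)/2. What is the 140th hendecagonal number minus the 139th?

1252

Consecutive hendecagonal numbers differ by 9n − 8: here 9·140 − 8 = 1252.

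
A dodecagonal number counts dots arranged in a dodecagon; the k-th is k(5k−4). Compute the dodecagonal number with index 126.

126·(5·126 − 4) = 126·626 = 78876.

78876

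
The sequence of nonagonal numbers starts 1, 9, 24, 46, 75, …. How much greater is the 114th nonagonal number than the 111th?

2355

114·(7·114 − 5)/2 = 45201 and 111·(7·111 − 5)/2 = 42846.
Difference: 45201 − 42846 = 2355.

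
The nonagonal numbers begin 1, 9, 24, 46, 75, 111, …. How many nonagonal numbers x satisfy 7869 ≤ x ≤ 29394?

45

The n-th nonagonal number is n(7n−5)/2.
Smallest index with value ≥ 7869: n = 48 (giving 7944).
Largest index with value ≤ 29394: n = 92 (giving 29394).
Indices 48 through 92: 45 terms.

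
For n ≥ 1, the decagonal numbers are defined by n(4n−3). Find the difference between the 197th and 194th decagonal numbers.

4683

197·(4·197 − 3) = 154645 and 194·(4·194 − 3) = 149962.
Difference: 154645 − 149962 = 4683.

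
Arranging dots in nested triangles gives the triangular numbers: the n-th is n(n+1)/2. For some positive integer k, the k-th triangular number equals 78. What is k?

Set n(n+1)/2 = 78, giving n² + n − 156 = 0.
The discriminant is 1 + 8·78 = 625, and √625 = 25.
So n = (-1 + 25) / 2 = 24/2 = 12.

12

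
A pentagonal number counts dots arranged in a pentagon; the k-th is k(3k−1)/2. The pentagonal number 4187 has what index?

Set n(3n−1)/2 = 4187, giving 3n² − n − 8374 = 0.
The discriminant is 1 + 24·4187 = 100489, and √100489 = 317.
So n = (1 + 317) / 6 = 318/6 = 53.

53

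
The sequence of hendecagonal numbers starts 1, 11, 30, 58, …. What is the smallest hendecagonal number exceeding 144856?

145170

Solve n(9n−7)/2 > 144856 for integer n.
The largest n with value ≤ 144856 is 179 (since 143558 ≤ 144856 < 145170), so the first above is n = 180, value 145170.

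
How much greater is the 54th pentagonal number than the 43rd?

54·(3·54 − 1)/2 = 4347 and 43·(3·43 − 1)/2 = 2752.
Difference: 4347 − 2752 = 1595.

1595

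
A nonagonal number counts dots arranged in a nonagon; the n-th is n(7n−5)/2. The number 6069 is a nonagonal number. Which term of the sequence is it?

42

Set n(7n−5)/2 = 6069, giving 7n² − 5n − 12138 = 0.
The discriminant is 25 + 56·6069 = 339889, and √339889 = 583.
So n = (5 + 583) / 14 = 588/14 = 42.
Check: 42·(7·42 − 5)/2 = 6069. ✓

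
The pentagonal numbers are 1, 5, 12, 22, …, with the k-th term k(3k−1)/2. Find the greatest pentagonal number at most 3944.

Solve n(3n−1)/2 ≤ 3944 for integer n.
n = 51 gives 3876 ≤ 3944, while n = 52 gives 4030 > 3944; so the answer is 3876.

3876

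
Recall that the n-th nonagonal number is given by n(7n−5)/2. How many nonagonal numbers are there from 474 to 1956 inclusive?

The n-th nonagonal number is n(7n−5)/2.
Smallest index with value ≥ 474: n = 12 (giving 474).
Largest index with value ≤ 1956: n = 24 (giving 1956).
Indices 12 through 24: 13 terms.

13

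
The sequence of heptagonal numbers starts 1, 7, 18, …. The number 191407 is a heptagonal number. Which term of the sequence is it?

277

Set n(5n−3)/2 = 191407, giving 5n² − 3n − 382814 = 0.
The discriminant is 9 + 40·191407 = 7656289, and √7656289 = 2767.
So n = (3 + 2767) / 10 = 2770/10 = 277.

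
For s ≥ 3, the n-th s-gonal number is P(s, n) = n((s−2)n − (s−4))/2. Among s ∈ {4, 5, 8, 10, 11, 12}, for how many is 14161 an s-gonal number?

1

s = 4: P(4, 119) = 14161. ✓
s = 5: P(5, 97) = 14065 and P(5, 98) = 14357; 14161 is not s-gonal.
s = 8: P(8, 69) = 14145 and P(8, 70) = 14560; 14161 is not s-gonal.
s = 10: P(10, 59) = 13747 and P(10, 60) = 14220; 14161 is not s-gonal.
s = 11: P(11, 56) = 13916 and P(11, 57) = 14421; 14161 is not s-gonal.
s = 12: P(12, 53) = 13833 and P(12, 54) = 14364; 14161 is not s-gonal.
Hits: s ∈ {4} → 1.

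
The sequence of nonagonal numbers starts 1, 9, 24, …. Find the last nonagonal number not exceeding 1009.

969

Solve n(7n−5)/2 ≤ 1009 for integer n.
n = 17 gives 969 ≤ 1009, while n = 18 gives 1089 > 1009; so the answer is 969.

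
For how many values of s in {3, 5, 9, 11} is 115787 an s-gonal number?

1

s = 3: P(3, 480) = 115440 and P(3, 481) = 115921; 115787 is not s-gonal.
s = 5: P(5, 278) = 115787. ✓
s = 9: P(9, 182) = 115479 and P(9, 183) = 116754; 115787 is not s-gonal.
s = 11: P(11, 160) = 114640 and P(11, 161) = 116081; 115787 is not s-gonal.
Hits: s ∈ {5} → 1.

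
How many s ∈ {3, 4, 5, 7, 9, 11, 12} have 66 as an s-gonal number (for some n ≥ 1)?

s = 3: P(3, 11) = 66. ✓
s = 4: P(4, 8) = 64 and P(4, 9) = 81; 66 is not s-gonal.
s = 5: P(5, 6) = 51 and P(5, 7) = 70; 66 is not s-gonal.
s = 7: P(7, 5) = 55 and P(7, 6) = 81; 66 is not s-gonal.
s = 9: P(9, 4) = 46 and P(9, 5) = 75; 66 is not s-gonal.
s = 11: P(11, 4) = 58 and P(11, 5) = 95; 66 is not s-gonal.
s = 12: P(12, 4) = 64 and P(12, 5) = 105; 66 is not s-gonal.
Hits: s ∈ {3} → 1.

1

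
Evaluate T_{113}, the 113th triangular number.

6441

The 113th triangular number is n(n+1)/2 with n = 113.
113·114/2 = 12882/2 = 6441.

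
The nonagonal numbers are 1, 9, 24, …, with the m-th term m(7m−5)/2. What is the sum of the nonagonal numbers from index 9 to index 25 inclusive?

17901

Σ i(7i−5)/2 = (7Σi² − 5Σi) / 2 over i = 9..25.
Σi = 325 − 36 = 289 and Σi² = 5525 − 204 = 5321.
(7·5321 − 5·289) / 2 = 35802/2 = 17901.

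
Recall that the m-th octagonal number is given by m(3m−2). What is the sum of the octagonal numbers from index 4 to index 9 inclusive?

Σ i(3i−2) = 3Σi² − 2Σi over i = 4..9.
Σi = 45 − 6 = 39 and Σi² = 285 − 14 = 271.
3·271 − 2·39 = 735.

735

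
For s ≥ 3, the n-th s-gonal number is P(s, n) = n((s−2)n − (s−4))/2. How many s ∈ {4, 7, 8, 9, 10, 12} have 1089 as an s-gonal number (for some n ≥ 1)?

2

s = 4: P(4, 33) = 1089. ✓
s = 7: P(7, 21) = 1071 and P(7, 22) = 1177; 1089 is not s-gonal.
s = 8: P(8, 19) = 1045 and P(8, 20) = 1160; 1089 is not s-gonal.
s = 9: P(9, 18) = 1089. ✓
s = 10: P(10, 16) = 976 and P(10, 17) = 1105; 1089 is not s-gonal.
s = 12: P(12, 15) = 1065 and P(12, 16) = 1216; 1089 is not s-gonal.
Hits: s ∈ {4, 9} → 2.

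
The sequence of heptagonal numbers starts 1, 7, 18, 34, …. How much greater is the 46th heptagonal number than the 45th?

Consecutive heptagonal numbers differ by 5n − 4: here 5·46 − 4 = 226.

226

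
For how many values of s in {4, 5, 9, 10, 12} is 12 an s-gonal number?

s = 4: P(4, 3) = 9 and P(4, 4) = 16; 12 is not s-gonal.
s = 5: P(5, 3) = 12. ✓
s = 9: P(9, 2) = 9 and P(9, 3) = 24; 12 is not s-gonal.
s = 10: P(10, 2) = 10 and P(10, 3) = 27; 12 is not s-gonal.
s = 12: P(12, 2) = 12. ✓
Hits: s ∈ {5, 12} → 2.

2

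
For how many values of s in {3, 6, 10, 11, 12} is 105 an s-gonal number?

2

s = 3: P(3, 14) = 105. ✓
s = 6: P(6, 7) = 91 and P(6, 8) = 120; 105 is not s-gonal.
s = 10: P(10, 5) = 85 and P(10, 6) = 126; 105 is not s-gonal.
s = 11: P(11, 5) = 95 and P(11, 6) = 141; 105 is not s-gonal.
s = 12: P(12, 5) = 105. ✓
Hits: s ∈ {3, 12} → 2.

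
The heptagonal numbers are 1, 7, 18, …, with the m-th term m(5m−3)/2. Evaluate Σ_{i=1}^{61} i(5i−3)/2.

190991

Σ i(5i−3)/2 = (5Σi² − 3Σi) / 2 over i = 1..61.
Σi = 1891 and Σi² = 77531.
(5·77531 − 3·1891) / 2 = 381982/2 = 190991.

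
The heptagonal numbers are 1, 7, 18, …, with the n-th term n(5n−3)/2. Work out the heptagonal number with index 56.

56·(5·56 − 3)/2 = 56·277/2 = 7756.

7756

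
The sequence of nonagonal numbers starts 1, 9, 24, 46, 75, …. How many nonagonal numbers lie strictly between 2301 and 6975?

The n-th nonagonal number is n(7n−5)/2.
Smallest index with value > 2301: n = 27 (giving 2484).
Largest index with value < 6975: n = 44 (giving 6666).
Indices 27 through 44: 18 terms.

18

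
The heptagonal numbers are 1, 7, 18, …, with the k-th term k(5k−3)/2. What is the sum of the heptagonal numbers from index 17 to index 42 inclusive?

Σ i(5i−3)/2 = (5Σi² − 3Σi) / 2 over i = 17..42.
Σi = 903 − 136 = 767 and Σi² = 25585 − 1496 = 24089.
(5·24089 − 3·767) / 2 = 118144/2 = 59072.

59072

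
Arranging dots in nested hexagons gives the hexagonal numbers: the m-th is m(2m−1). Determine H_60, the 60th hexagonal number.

The 60th hexagonal number is n(2n−1) with n = 60.
60·(2·60 − 1) = 60·119 = 7140.

7140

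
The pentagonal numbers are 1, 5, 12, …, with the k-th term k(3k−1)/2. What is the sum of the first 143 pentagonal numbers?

Σ i(3i−1)/2 = (3Σi² − Σi) / 2 over i = 1..143.
Σi = 10296 and Σi² = 984984.
(3·984984 − 1·10296) / 2 = 2944656/2 = 1472328.

1472328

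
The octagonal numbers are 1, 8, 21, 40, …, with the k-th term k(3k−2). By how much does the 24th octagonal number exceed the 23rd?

139

Consecutive octagonal numbers differ by 6n − 5: here 6·24 − 5 = 139.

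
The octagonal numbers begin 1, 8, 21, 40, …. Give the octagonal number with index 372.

372·(3·372 − 2) = 372·1114 = 414408.

414408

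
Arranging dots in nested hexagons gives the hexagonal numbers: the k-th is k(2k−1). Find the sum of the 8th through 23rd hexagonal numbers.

8120

Σ i(2i−1) = 2Σi² − Σi over i = 8..23.
Σi = 276 − 28 = 248 and Σi² = 4324 − 140 = 4184.
2·4184 − 1·248 = 8120.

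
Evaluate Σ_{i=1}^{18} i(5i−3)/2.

Σ i(5i−3)/2 = (5Σi² − 3Σi) / 2 over i = 1..18.
Σi = 171 and Σi² = 2109.
(5·2109 − 3·171) / 2 = 10032/2 = 5016.

5016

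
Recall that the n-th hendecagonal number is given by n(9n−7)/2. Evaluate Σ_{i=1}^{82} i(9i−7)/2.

830332

Σ i(9i−7)/2 = (9Σi² − 7Σi) / 2 over i = 1..82.
Σi = 3403 and Σi² = 187165.
(9·187165 − 7·3403) / 2 = 1660664/2 = 830332.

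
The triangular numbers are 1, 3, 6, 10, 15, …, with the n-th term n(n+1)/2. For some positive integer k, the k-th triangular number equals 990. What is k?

Set n(n+1)/2 = 990, giving n² + n − 1980 = 0.
The discriminant is 1 + 8·990 = 7921, and √7921 = 89.
So n = (-1 + 89) / 2 = 88/2 = 44.

44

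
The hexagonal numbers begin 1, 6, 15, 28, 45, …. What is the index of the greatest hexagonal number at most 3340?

41

Solve n(2n−1) ≤ 3340 for integer n.
n = 41 gives 3321 ≤ 3340, while n = 42 gives 3486 > 3340; so the answer is index 41.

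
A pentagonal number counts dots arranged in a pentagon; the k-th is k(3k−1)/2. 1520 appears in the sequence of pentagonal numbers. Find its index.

Set n(3n−1)/2 = 1520, giving 3n² − n − 3040 = 0.
The discriminant is 1 + 24·1520 = 36481, and √36481 = 191.
So n = (1 + 191) / 6 = 192/6 = 32.
Check: 32·(3·32 − 1)/2 = 1520. ✓

32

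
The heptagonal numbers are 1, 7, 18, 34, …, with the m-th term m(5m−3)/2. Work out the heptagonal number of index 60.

60·(5·60 − 3)/2 = 60·297/2 = 8910.

8910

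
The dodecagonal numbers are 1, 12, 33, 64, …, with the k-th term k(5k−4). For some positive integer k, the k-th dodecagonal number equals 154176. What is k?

Set n(5n−4) = 154176, giving 5n² − 4n − 154176 = 0.
So n = (4 + 1756) / 10 = 1760/10 = 176.

176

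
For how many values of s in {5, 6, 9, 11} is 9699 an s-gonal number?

1

s = 5: P(5, 80) = 9560 and P(5, 81) = 9801; 9699 is not s-gonal.
s = 6: P(6, 69) = 9453 and P(6, 70) = 9730; 9699 is not s-gonal.
s = 9: P(9, 53) = 9699. ✓
s = 11: P(11, 46) = 9361 and P(11, 47) = 9776; 9699 is not s-gonal.
Hits: s ∈ {9} → 1.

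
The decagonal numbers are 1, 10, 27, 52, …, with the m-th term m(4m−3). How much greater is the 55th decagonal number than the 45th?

55·(4·55 − 3) = 11935 and 45·(4·45 − 3) = 7965.
Difference: 11935 − 7965 = 3970.

3970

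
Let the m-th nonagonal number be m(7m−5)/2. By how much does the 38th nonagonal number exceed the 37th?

Consecutive nonagonal numbers differ by 7n − 6: here 7·38 − 6 = 260.

260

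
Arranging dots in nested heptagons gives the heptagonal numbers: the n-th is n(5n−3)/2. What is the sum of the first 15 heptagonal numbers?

2920

Σ i(5i−3)/2 = (5Σi² − 3Σi) / 2 over i = 1..15.
Σi = 120 and Σi² = 1240.
(5·1240 − 3·120) / 2 = 5840/2 = 2920.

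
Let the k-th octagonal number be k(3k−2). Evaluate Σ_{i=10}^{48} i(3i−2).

110955

Σ i(3i−2) = 3Σi² − 2Σi over i = 10..48.
Σi = 1176 − 45 = 1131 and Σi² = 38024 − 285 = 37739.
3·37739 − 2·1131 = 110955.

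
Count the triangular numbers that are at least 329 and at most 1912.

The n-th triangular number is n(n+1)/2.
Smallest index with value ≥ 329: n = 26 (giving 351).
Largest index with value ≤ 1912: n = 61 (giving 1891).
Indices 26 through 61: 36 terms.

36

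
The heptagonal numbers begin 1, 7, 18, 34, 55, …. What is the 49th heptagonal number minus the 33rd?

49·(5·49 − 3)/2 = 5929 and 33·(5·33 − 3)/2 = 2673.
Difference: 5929 − 2673 = 3256.

3256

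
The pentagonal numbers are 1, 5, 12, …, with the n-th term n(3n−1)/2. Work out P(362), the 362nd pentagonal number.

196385

The 362nd pentagonal number is n(3n−1)/2 with n = 362.
362·(3·362 − 1)/2 = 362·1085/2 = 196385.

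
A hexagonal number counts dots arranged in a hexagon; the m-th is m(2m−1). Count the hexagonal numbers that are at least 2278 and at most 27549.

The n-th hexagonal number is n(2n−1).
Smallest index with value ≥ 2278: n = 34 (giving 2278).
Largest index with value ≤ 27549: n = 117 (giving 27261).
Indices 34 through 117: 84 terms.

84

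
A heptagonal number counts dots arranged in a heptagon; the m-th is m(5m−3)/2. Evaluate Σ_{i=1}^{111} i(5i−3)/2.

Σ i(5i−3)/2 = (5Σi² − 3Σi) / 2 over i = 1..111.
Σi = 6216 and Σi² = 462056.
(5·462056 − 3·6216) / 2 = 2291632/2 = 1145816.

1145816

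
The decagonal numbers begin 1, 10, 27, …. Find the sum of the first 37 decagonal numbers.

68191

Σ i(4i−3) = 4Σi² − 3Σi over i = 1..37.
Σi = 703 and Σi² = 17575.
4·17575 − 3·703 = 68191.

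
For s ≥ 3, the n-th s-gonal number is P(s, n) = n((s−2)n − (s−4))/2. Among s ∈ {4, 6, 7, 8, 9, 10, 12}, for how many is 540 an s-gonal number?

2

s = 4: P(4, 23) = 529 and P(4, 24) = 576; 540 is not s-gonal.
s = 6: P(6, 16) = 496 and P(6, 17) = 561; 540 is not s-gonal.
s = 7: P(7, 15) = 540. ✓
s = 8: P(8, 13) = 481 and P(8, 14) = 560; 540 is not s-gonal.
s = 9: P(9, 12) = 474 and P(9, 13) = 559; 540 is not s-gonal.
s = 10: P(10, 12) = 540. ✓
s = 12: P(12, 10) = 460 and P(12, 11) = 561; 540 is not s-gonal.
Hits: s ∈ {7, 10} → 2.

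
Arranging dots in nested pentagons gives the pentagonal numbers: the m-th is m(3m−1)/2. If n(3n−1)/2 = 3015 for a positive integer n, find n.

Set n(3n−1)/2 = 3015, giving 3n² − n − 6030 = 0.
The discriminant is 1 + 24·3015 = 72361, and √72361 = 269.
So n = (1 + 269) / 6 = 270/6 = 45.

45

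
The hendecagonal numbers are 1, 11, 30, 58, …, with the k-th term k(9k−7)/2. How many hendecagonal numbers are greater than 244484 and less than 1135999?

269

The n-th hendecagonal number is n(9n−7)/2.
Smallest index with value > 244484: n = 234 (giving 245583).
Largest index with value < 1135999: n = 502 (giving 1132261).
Indices 234 through 502: 269 terms.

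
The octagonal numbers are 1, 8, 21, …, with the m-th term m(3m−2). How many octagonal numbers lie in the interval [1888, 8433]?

28

The n-th octagonal number is n(3n−2).
Smallest index with value ≥ 1888: n = 26 (giving 1976).
Largest index with value ≤ 8433: n = 53 (giving 8321).
Indices 26 through 53: 28 terms.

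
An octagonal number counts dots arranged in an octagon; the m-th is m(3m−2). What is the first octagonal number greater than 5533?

Solve n(3n−2) > 5533 for integer n.
The largest n with value ≤ 5533 is 43 (since 5461 ≤ 5533 < 5720), so the first above is n = 44, value 5720.

5720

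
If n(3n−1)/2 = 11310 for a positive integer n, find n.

87

Set n(3n−1)/2 = 11310, giving 3n² − n − 22620 = 0.
The discriminant is 1 + 24·11310 = 271441, and √271441 = 521.
So n = (1 + 521) / 6 = 522/6 = 87.
Check: 87·(3·87 − 1)/2 = 11310. ✓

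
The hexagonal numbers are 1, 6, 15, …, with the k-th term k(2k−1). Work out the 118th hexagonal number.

27730

The 118th hexagonal number is n(2n−1) with n = 118.
118·(2·118 − 1) = 118·235 = 27730.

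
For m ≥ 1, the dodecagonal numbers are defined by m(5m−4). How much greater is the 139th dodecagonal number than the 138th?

Consecutive dodecagonal numbers differ by 10n − 9: here 10·139 − 9 = 1381.

1381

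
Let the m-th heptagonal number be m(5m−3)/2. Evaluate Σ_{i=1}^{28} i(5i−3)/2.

Σ i(5i−3)/2 = (5Σi² − 3Σi) / 2 over i = 1..28.
Σi = 406 and Σi² = 7714.
(5·7714 − 3·406) / 2 = 37352/2 = 18676.

18676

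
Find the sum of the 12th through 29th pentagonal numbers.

11889

Σ i(3i−1)/2 = (3Σi² − Σi) / 2 over i = 12..29.
Σi = 435 − 66 = 369 and Σi² = 8555 − 506 = 8049.
(3·8049 − 1·369) / 2 = 23778/2 = 11889.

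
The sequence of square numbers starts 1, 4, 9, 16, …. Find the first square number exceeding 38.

Solve n² > 38 for integer n.
The largest n with value ≤ 38 is 6 (since 36 ≤ 38 < 49), so the first above is n = 7, value 49.

49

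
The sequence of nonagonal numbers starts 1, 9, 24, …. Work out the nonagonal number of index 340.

The 340th nonagonal number is n(7n−5)/2 with n = 340.
340·(7·340 − 5)/2 = 340·2375/2 = 403750.

403750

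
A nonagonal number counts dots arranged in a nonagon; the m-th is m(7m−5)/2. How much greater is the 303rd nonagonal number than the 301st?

4223

303·(7·303 − 5)/2 = 320574 and 301·(7·301 − 5)/2 = 316351.
Difference: 320574 − 316351 = 4223.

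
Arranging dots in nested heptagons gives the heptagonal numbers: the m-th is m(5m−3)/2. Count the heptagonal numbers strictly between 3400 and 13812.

The n-th heptagonal number is n(5n−3)/2.
Smallest index with value > 3400: n = 38 (giving 3553).
Largest index with value < 13812: n = 74 (giving 13579).
Indices 38 through 74: 37 terms.

37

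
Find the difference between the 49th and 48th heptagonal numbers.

Consecutive heptagonal numbers differ by 5n − 4: here 5·49 − 4 = 241.

241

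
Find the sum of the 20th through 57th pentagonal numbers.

Σ i(3i−1)/2 = (3Σi² − Σi) / 2 over i = 20..57.
Σi = 1653 − 190 = 1463 and Σi² = 63365 − 2470 = 60895.
(3·60895 − 1·1463) / 2 = 181222/2 = 90611.

90611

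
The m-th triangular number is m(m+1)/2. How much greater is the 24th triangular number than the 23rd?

Consecutive triangular numbers differ by n: T_{24} − T_{23} = 24.

24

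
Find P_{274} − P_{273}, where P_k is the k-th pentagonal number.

Consecutive pentagonal numbers differ by 3n − 2: here 3·274 − 2 = 820.

820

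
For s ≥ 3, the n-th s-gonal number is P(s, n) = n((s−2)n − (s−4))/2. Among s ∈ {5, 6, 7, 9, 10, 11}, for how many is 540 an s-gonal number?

s = 5: P(5, 19) = 532 and P(5, 20) = 590; 540 is not s-gonal.
s = 6: P(6, 16) = 496 and P(6, 17) = 561; 540 is not s-gonal.
s = 7: P(7, 15) = 540. ✓
s = 9: P(9, 12) = 474 and P(9, 13) = 559; 540 is not s-gonal.
s = 10: P(10, 12) = 540. ✓
s = 11: P(11, 11) = 506 and P(11, 12) = 606; 540 is not s-gonal.
Hits: s ∈ {7, 10} → 2.

2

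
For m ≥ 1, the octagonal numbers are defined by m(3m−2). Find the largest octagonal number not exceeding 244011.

Solve n(3n−2) ≤ 244011 for integer n.
n = 285 gives 243105 ≤ 244011, while n = 286 gives 244816 > 244011; so the answer is 243105.

243105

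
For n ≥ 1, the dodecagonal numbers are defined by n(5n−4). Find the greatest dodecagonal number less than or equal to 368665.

Solve n(5n−4) ≤ 368665 for integer n.
n = 271 gives 366121 ≤ 368665, while n = 272 gives 368832 > 368665; so the answer is 366121.

366121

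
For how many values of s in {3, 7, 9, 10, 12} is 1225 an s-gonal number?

s = 3: P(3, 49) = 1225. ✓
s = 7: P(7, 22) = 1177 and P(7, 23) = 1288; 1225 is not s-gonal.
s = 9: P(9, 19) = 1216 and P(9, 20) = 1350; 1225 is not s-gonal.
s = 10: P(10, 17) = 1105 and P(10, 18) = 1242; 1225 is not s-gonal.
s = 12: P(12, 16) = 1216 and P(12, 17) = 1377; 1225 is not s-gonal.
Hits: s ∈ {3} → 1.

1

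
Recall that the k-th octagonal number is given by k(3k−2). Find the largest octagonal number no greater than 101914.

Solve n(3n−2) ≤ 101914 for integer n.
n = 184 gives 101200 ≤ 101914, while n = 185 gives 102305 > 101914; so the answer is 101200.

101200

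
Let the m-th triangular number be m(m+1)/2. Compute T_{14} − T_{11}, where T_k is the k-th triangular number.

39

14·15/2 = 105 and 11·12/2 = 66.
Difference: 105 − 66 = 39.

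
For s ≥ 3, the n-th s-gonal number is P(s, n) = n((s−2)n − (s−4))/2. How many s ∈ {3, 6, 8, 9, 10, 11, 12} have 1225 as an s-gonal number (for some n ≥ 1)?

s = 3: P(3, 49) = 1225. ✓
s = 6: P(6, 25) = 1225. ✓
s = 8: P(8, 20) = 1160 and P(8, 21) = 1281; 1225 is not s-gonal.
s = 9: P(9, 19) = 1216 and P(9, 20) = 1350; 1225 is not s-gonal.
s = 10: P(10, 17) = 1105 and P(10, 18) = 1242; 1225 is not s-gonal.
s = 11: P(11, 16) = 1096 and P(11, 17) = 1241; 1225 is not s-gonal.
s = 12: P(12, 16) = 1216 and P(12, 17) = 1377; 1225 is not s-gonal.
Hits: s ∈ {3, 6} → 2.

2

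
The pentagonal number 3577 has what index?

49

Set n(3n−1)/2 = 3577, giving 3n² − n − 7154 = 0.
So n = (1 + 293) / 6 = 294/6 = 49.
Check: 49·(3·49 − 1)/2 = 3577. ✓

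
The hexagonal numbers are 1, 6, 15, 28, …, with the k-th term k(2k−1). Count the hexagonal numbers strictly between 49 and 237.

The n-th hexagonal number is n(2n−1).
Smallest index with value > 49: n = 6 (giving 66).
Largest index with value < 237: n = 11 (giving 231).
Indices 6 through 11: 6 terms.

6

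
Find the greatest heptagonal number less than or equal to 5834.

Solve n(5n−3)/2 ≤ 5834 for integer n.
n = 48 gives 5688 ≤ 5834, while n = 49 gives 5929 > 5834; so the answer is 5688.

5688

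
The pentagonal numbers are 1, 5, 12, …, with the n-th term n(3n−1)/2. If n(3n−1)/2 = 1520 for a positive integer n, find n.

32

Set n(3n−1)/2 = 1520, giving 3n² − n − 3040 = 0.
So n = (1 + 191) / 6 = 192/6 = 32.
Check: 32·(3·32 − 1)/2 = 1520. ✓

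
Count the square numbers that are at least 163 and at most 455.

9

The n-th square number is n².
Smallest index with value ≥ 163: n = 13 (giving 169).
Largest index with value ≤ 455: n = 21 (giving 441).
Indices 13 through 21: 9 terms.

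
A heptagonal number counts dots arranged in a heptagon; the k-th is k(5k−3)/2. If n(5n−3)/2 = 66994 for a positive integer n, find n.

164

Set n(5n−3)/2 = 66994, giving 5n² − 3n − 133988 = 0.
The discriminant is 9 + 40·66994 = 2679769, and √2679769 = 1637.
So n = (3 + 1637) / 10 = 1640/10 = 164.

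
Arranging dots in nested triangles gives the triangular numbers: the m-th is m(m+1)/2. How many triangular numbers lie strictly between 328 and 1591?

30

The n-th triangular number is n(n+1)/2.
Smallest index with value > 328: n = 26 (giving 351).
Largest index with value < 1591: n = 55 (giving 1540).
Indices 26 through 55: 30 terms.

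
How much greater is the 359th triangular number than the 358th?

359

Consecutive triangular numbers differ by n: T_{359} − T_{358} = 359.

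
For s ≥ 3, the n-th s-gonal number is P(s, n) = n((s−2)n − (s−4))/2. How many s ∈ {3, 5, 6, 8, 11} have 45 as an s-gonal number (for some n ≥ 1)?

s = 3: P(3, 9) = 45. ✓
s = 5: P(5, 5) = 35 and P(5, 6) = 51; 45 is not s-gonal.
s = 6: P(6, 5) = 45. ✓
s = 8: P(8, 4) = 40 and P(8, 5) = 65; 45 is not s-gonal.
s = 11: P(11, 3) = 30 and P(11, 4) = 58; 45 is not s-gonal.
Hits: s ∈ {3, 6} → 2.

2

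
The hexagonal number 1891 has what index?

Set n(2n−1) = 1891, giving 2n² − n − 1891 = 0.
The discriminant is 1 + 8·1891 = 15129, and √15129 = 123.
So n = (1 + 123) / 4 = 124/4 = 31.
Check: 31·(2·31 − 1) = 1891. ✓

31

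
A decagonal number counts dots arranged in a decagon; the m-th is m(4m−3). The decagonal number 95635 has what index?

155

Set n(4n−3) = 95635, giving 4n² − 3n − 95635 = 0.
So n = (3 + 1237) / 8 = 1240/8 = 155.
Check: 155·(4·155 − 3) = 95635. ✓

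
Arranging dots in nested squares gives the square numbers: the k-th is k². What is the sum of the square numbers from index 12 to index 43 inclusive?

26928

Σ_{i=12}^{43} i² = 27434 − 506 = 26928.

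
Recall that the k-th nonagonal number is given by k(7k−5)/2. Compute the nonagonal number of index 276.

265926

276·(7·276 − 5)/2 = 276·1927/2 = 265926.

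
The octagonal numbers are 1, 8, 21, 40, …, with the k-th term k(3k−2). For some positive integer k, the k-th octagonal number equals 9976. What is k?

58

Set n(3n−2) = 9976, giving 3n² − 2n − 9976 = 0.
The discriminant is 4 + 12·9976 = 119716, and √119716 = 346.
So n = (2 + 346) / 6 = 348/6 = 58.
Check: 58·(3·58 − 2) = 9976. ✓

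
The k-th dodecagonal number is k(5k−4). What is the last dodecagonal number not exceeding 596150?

593745

Solve n(5n−4) ≤ 596150 for integer n.
n = 345 gives 593745 ≤ 596150, while n = 346 gives 597196 > 596150; so the answer is 593745.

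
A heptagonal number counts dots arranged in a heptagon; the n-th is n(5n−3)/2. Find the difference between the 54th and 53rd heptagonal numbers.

266

Consecutive heptagonal numbers differ by 5n − 4: here 5·54 − 4 = 266.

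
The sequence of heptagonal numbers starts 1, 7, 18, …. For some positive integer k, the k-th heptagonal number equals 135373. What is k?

233

Set n(5n−3)/2 = 135373, giving 5n² − 3n − 270746 = 0.
So n = (3 + 2327) / 10 = 2330/10 = 233.
Check: 233·(5·233 − 3)/2 = 135373. ✓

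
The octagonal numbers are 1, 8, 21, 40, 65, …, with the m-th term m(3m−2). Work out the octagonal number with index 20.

1160

The 20th octagonal number is n(3n−2) with n = 20.
20·(3·20 − 2) = 20·58 = 1160.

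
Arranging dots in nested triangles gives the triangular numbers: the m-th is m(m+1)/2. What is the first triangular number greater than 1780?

1830

Solve n(n+1)/2 > 1780 for integer n.
The largest n with value ≤ 1780 is 59 (since 1770 ≤ 1780 < 1830), so the first above is n = 60, value 1830.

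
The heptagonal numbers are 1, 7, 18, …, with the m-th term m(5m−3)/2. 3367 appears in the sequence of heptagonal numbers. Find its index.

37

Set n(5n−3)/2 = 3367, giving 5n² − 3n − 6734 = 0.
The discriminant is 9 + 40·3367 = 134689, and √134689 = 367.
So n = (3 + 367) / 10 = 370/10 = 37.
Check: 37·(5·37 − 3)/2 = 3367. ✓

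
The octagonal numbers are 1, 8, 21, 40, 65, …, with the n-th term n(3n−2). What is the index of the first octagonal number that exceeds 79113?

163

Solve n(3n−2) > 79113 for integer n.
The largest n with value ≤ 79113 is 162 (since 78408 ≤ 79113 < 79381), so the first above is n = 163, value 79381.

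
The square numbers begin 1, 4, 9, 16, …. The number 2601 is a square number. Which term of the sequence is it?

51

We need n² = 2601, so n = √2601 = 51.
Check: 51² = 2601. ✓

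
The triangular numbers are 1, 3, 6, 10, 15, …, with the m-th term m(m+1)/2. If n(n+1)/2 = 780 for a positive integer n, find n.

Set n(n+1)/2 = 780, giving n² + n − 1560 = 0.
The discriminant is 1 + 8·780 = 6241, and √6241 = 79.
So n = (-1 + 79) / 2 = 78/2 = 39.
Check: 39·40/2 = 780. ✓

39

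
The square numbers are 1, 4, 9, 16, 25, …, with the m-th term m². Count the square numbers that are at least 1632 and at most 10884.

64

The n-th square number is n².
Smallest index with value ≥ 1632: n = 41 (giving 1681).
Largest index with value ≤ 10884: n = 104 (giving 10816).
Indices 41 through 104: 64 terms.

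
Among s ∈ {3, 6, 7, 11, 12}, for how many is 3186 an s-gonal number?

2

s = 3: P(3, 79) = 3160 and P(3, 80) = 3240; 3186 is not s-gonal.
s = 6: P(6, 40) = 3160 and P(6, 41) = 3321; 3186 is not s-gonal.
s = 7: P(7, 36) = 3186. ✓
s = 11: P(11, 27) = 3186. ✓
s = 12: P(12, 25) = 3025 and P(12, 26) = 3276; 3186 is not s-gonal.
Hits: s ∈ {7, 11} → 2.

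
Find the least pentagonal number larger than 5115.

5192

Solve n(3n−1)/2 > 5115 for integer n.
The largest n with value ≤ 5115 is 58 (since 5017 ≤ 5115 < 5192), so the first above is n = 59, value 5192.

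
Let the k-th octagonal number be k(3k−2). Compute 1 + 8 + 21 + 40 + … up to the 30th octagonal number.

27435

Σ i(3i−2) = 3Σi² − 2Σi over i = 1..30.
Σi = 465 and Σi² = 9455.
3·9455 − 2·465 = 27435.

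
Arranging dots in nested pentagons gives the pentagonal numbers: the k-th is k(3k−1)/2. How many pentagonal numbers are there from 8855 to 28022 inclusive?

60

The n-th pentagonal number is n(3n−1)/2.
Smallest index with value ≥ 8855: n = 77 (giving 8855).
Largest index with value ≤ 28022: n = 136 (giving 27676).
Indices 77 through 136: 60 terms.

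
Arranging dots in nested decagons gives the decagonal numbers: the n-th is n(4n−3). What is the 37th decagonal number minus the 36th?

289

Consecutive decagonal numbers differ by 8n − 7: here 8·37 − 7 = 289.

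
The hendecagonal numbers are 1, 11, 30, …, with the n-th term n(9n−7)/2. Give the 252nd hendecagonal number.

284886

252·(9·252 − 7)/2 = 252·2261/2 = 284886.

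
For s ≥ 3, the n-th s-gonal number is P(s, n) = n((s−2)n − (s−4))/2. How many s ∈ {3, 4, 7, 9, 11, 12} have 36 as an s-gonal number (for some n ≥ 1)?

2

s = 3: P(3, 8) = 36. ✓
s = 4: P(4, 6) = 36. ✓
s = 7: P(7, 4) = 34 and P(7, 5) = 55; 36 is not s-gonal.
s = 9: P(9, 3) = 24 and P(9, 4) = 46; 36 is not s-gonal.
s = 11: P(11, 3) = 30 and P(11, 4) = 58; 36 is not s-gonal.
s = 12: P(12, 3) = 33 and P(12, 4) = 64; 36 is not s-gonal.
Hits: s ∈ {3, 4} → 2.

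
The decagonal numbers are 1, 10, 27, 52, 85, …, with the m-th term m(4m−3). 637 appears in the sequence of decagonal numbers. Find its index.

13

Set n(4n−3) = 637, giving 4n² − 3n − 637 = 0.
The discriminant is 9 + 16·637 = 10201, and √10201 = 101.
So n = (3 + 101) / 8 = 104/8 = 13.
Check: 13·(4·13 − 3) = 637. ✓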